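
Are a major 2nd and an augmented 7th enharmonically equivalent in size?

No

A major second spans 2 semitones; an augmented seventh spans 12 semitones. They differ by 10.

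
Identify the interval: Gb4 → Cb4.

perfect 5th

Descending from Gb4 to Cb4 is the same interval as ascending Cb4 to Gb4.
C to G spans five letter names (C-D-E-F-G), so the interval is some kind of fifth.
Cb4 to Gb4 is 7 semitones, matching the perfect fifth exactly, so the quality is perfect.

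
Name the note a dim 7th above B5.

Counting seven letter names up from B lands on A.
A diminished seventh spans 9 semitones, so from B5 the target pitch is Ab6.

Ab6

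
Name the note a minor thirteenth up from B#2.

G#4

Counting six letter names plus an octave up from B lands on G.
Moving 20 semitones up from B#2 (the size of a minor thirteenth) reaches G#4.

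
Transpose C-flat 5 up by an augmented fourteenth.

The fourteenth's letter: C up seven letter names plus an octave → B.
An augmented fourteenth spans 24 semitones, so from Cb5 the target pitch is B6.

B 6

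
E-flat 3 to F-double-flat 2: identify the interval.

Descending from Eb3 to Fbb2 is the same interval as ascending Fbb2 to Eb3.
F to E spans seven letter names (F-G-A-B-C-D-E) — that makes it a seventh of some quality.
Fbb2 to Eb3 spans 12 semitones — one semitone wider than the major seventh (11) — giving an augmented seventh.

augmented seventh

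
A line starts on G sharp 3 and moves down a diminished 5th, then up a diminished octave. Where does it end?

C sharp 4

A diminished fifth down from G#3 is C##3.
A diminished octave up from C##3 is C#4.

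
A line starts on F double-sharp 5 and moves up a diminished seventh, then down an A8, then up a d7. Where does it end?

D double-flat 6

F##5 up a diminished seventh → E6 (9 semitones).
Down an augmented octave from E6: Eb5 (13 semitones down).
Up a diminished seventh from Eb5: Dbb6 (9 semitones up).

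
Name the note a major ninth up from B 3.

C-sharp 5

The ninth's letter: B up two letter names plus an octave → C.
A major ninth spans 14 semitones, so from B3 the target pitch is C#5.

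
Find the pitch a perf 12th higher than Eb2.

Bb3

Five letters up from E (plus an octave) reaches B.
A perfect twelfth spans 19 semitones, so from Eb2 the target pitch is Bb3.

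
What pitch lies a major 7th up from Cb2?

The seventh takes the letter from C up to B.
A major seventh is 11 semitones; 11 semitones up from Cb2 gives Bb2.

Bb2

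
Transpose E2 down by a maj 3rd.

C2

Counting three letter names down from E lands on C.
A major third is 4 semitones; 4 semitones down from E2 gives C2.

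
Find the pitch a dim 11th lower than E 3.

The eleventh's letter: E down four letter names plus an octave → B.
A diminished eleventh is 16 semitones; 16 semitones down from E3 gives B#1.

B-sharp 1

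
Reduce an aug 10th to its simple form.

Subtracting seven from the interval number removes an octave: 10 − 7 = 3.
Quality carries through unchanged, so the simple form is an augmented third.

augmented 3rd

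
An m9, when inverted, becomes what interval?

major seventh

First reduce the compound minor ninth to its simple form, a minor second.
Inverted interval numbers add to nine, so a second pairs with a seventh (2 + 7 = 9).
And minor becomes major under inversion, so we get a major seventh.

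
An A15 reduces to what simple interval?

augmented octave

Take out an octave (7 from the number): 15 − 7 = 8.
So an augmented fifteenth is an octave plus an augmented octave. The quality is unchanged.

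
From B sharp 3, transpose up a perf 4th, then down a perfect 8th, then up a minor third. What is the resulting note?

G sharp 3

Up a perfect fourth from B#3: E#4 (5 semitones up).
E#4 down a perfect octave → E#3 (12 semitones).
A minor third up from E#3 is G#3.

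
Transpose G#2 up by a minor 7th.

F#3

Counting seven letter names up from G lands on F.
Moving 10 semitones up from G#2 (the size of a minor seventh) reaches F#3.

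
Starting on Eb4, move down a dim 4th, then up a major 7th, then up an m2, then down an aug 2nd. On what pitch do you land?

Ab4

Eb4 down a diminished fourth → B3 (4 semitones).
A major seventh up from B3 is A#4.
A#4 up a minor second → B4 (1 semitone).
B4 down an augmented second → Ab4 (3 semitones).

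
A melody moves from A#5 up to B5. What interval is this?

A to B spans two letter names (A-B) — that makes it a second of some quality.
At 1 semitone, A#5→B5 falls one short of a major second: minor.

minor 2nd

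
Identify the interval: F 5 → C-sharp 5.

Descending from F5 to C#5 is the same interval as ascending C#5 to F5.
C to F spans four letter names (C-D-E-F), so the interval is some kind of fourth.
The perfect fourth is 5 semitones; here we have 4, one semitone narrower: diminished.

diminished fourth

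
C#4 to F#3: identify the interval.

Descending from C#4 to F#3 is the same interval as ascending F#3 to C#4.
F to C spans five letter names (F-G-A-B-C) — that makes it a fifth of some quality.
F#3 to C#4 is 7 semitones, matching the perfect fifth exactly, so the quality is perfect.

perfect fifth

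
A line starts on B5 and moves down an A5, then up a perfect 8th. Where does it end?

An augmented fifth down from B5 is Eb5.
A perfect octave up from Eb5 is Eb6.

Eb6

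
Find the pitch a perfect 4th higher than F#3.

Counting four letter names up from F lands on B.
A perfect fourth spans 5 semitones, so from F#3 the target pitch is B3.

B3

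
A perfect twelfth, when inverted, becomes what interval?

First reduce the compound perfect twelfth to its simple form, a perfect fifth.
Interval numbers invert to sum to nine: 5 + 4 = 9, so a fifth inverts to a fourth.
And perfect stays perfect under inversion, so we get a perfect fourth.

perfect fourth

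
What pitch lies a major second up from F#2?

The second takes the letter from F up to G.
A major second spans 2 semitones, so from F#2 the target pitch is G#2.

G#2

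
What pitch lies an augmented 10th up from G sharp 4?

The tenth's letter: G up three letter names plus an octave → B.
Moving 17 semitones up from G#4 (the size of an augmented tenth) reaches B##5.

B double-sharp 5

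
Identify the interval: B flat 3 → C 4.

B to C spans two letter names (B-C), so the interval is some kind of second.
Counting semitones, Bb3→C4 is 2, which is the major second.

M2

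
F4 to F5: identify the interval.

F to F is the same letter name, plus an octave, so the interval is some kind of octave.
F4 to F5 is 12 semitones, matching the perfect octave exactly, so the quality is perfect.

perfect 8th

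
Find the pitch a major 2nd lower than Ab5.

Counting two letter names down from A lands on G.
A major second is 2 semitones; 2 semitones down from Ab5 gives Gb5.

Gb5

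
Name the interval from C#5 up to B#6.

major fourteenth

C to B spans seven letter names (C-D-E-F-G-A-B), plus an octave, so the interval is some kind of fourteenth.
Counting semitones, C#5→B#6 is 23, which is the major fourteenth.
(Equivalently, a compound major seventh: a major seventh plus an octave.)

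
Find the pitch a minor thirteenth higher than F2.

Db4

Six letters up from F (plus an octave) reaches D.
A minor thirteenth spans 20 semitones, so from F2 the target pitch is Db4.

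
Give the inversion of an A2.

The rule of nine gives the new number: 9 − 2 = 7, so a second becomes a seventh.
And augmented becomes diminished under inversion, so we get a diminished seventh.

diminished seventh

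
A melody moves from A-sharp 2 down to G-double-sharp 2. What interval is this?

m2

Descending from A#2 to G##2 is the same interval as ascending G##2 to A#2.
G to A spans two letter names (G-A), so the interval is some kind of second.
At 1 semitone, G##2→A#2 falls one short of a major second: minor.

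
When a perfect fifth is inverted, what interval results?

Inverted interval numbers add to nine, so a fifth pairs with a fourth (5 + 4 = 9).
Quality inverts too: perfect stays perfect. That makes the inversion a perfect fourth.

perfect 4th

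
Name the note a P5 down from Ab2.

Counting five letter names down from A lands on D.
A perfect fifth spans 7 semitones, so from Ab2 the target pitch is Db2.

Db2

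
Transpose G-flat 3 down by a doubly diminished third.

Three letter names down from G: E.
A doubly diminished third is 1 semitone; 1 semitone down from Gb3 gives E#3.

E-sharp 3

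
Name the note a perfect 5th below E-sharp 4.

Five letter names down from E: A.
A perfect fifth is 7 semitones; 7 semitones down from E#4 gives A#3.

A-sharp 3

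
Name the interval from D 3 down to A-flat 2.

Descending from D3 to Ab2 is the same interval as ascending Ab2 to D3.
A to D spans four letter names (A-B-C-D): a fourth.
The perfect fourth is 5 semitones; here we have 6, one semitone wider: augmented.

A4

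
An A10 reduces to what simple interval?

augmented third

Take out an octave (7 from the number): 10 − 7 = 3.
Quality carries through unchanged, so the simple form is an augmented third.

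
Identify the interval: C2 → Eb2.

minor 3rd

C to E spans three letter names (C-D-E): a third.
A major third would be 4 semitones, but C2 to Eb2 is 3 — one semitone narrower, making it a minor third.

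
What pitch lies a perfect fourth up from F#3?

B3

Four letter names up from F: B.
A perfect fourth is 5 semitones; 5 semitones up from F#3 gives B3.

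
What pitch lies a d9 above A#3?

Bb4

The ninth's letter: A up two letter names plus an octave → B.
Moving 12 semitones up from A#3 (the size of a diminished ninth) reaches Bb4.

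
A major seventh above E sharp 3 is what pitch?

D double-sharp 4

The seventh takes the letter from E up to D.
A major seventh is 11 semitones; 11 semitones up from E#3 gives D##4.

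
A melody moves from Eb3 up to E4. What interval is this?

E to E is the same letter name, plus an octave: an octave.
The perfect octave is 12 semitones; here we have 13, one semitone wider: augmented.

augmented 8th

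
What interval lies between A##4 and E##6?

perfect twelfth

A to E spans five letter names (A-B-C-D-E), plus an octave, so the interval is some kind of twelfth.
The perfect twelfth spans 19 semitones, and A##4 to E##6 is exactly 19 semitones — so this is a perfect twelfth.
(Equivalently, a compound perfect fifth: a perfect fifth plus an octave.)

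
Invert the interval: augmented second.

diminished 7th

Inverted interval numbers add to nine, so a second pairs with a seventh (2 + 7 = 9).
The quality also flips — augmented becomes diminished — giving a diminished seventh.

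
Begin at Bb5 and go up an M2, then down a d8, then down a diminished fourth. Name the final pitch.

Bb5 up a major second → C6 (2 semitones).
C6 down a diminished octave → C#5 (11 semitones).
Down a diminished fourth from C#5: G##4 (4 semitones down).

G##4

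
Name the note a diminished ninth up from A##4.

B5

Counting two letter names plus an octave up from A lands on B.
Moving 12 semitones up from A##4 (the size of a diminished ninth) reaches B5.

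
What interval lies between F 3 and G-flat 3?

F to G spans two letter names (F-G): a second.
A major second would be 2 semitones, but F3 to Gb3 is 1 — one semitone narrower, making it a minor second.

minor 2nd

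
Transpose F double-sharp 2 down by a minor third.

The third takes the letter from F down to D.
A minor third spans 3 semitones, so from F##2 the target pitch is D##2.

D double-sharp 2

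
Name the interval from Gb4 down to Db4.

perfect fourth

Descending from Gb4 to Db4 is the same interval as ascending Db4 to Gb4.
D to G spans four letter names (D-E-F-G) — that makes it a fourth of some quality.
Db4 to Gb4 is 5 semitones, matching the perfect fourth exactly, so the quality is perfect.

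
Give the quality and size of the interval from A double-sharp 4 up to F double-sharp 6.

minor thirteenth

A to F spans six letter names (A-B-C-D-E-F), plus an octave: a thirteenth.
A major thirteenth would be 21 semitones, but A##4 to F##6 is 20 — one semitone narrower, making it a minor thirteenth.
(Equivalently, a compound minor sixth: a minor sixth plus an octave.)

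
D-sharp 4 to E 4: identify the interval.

D to E spans two letter names (D-E) — that makes it a second of some quality.
A major second would be 2 semitones, but D#4 to E4 is 1 — one semitone narrower, making it a minor second.

minor 2nd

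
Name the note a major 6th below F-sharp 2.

A 1

Counting six letter names down from F lands on A.
A major sixth spans 9 semitones, so from F#2 the target pitch is A1.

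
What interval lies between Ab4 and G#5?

A to G spans seven letter names (A-B-C-D-E-F-G) — that makes it a seventh of some quality.
Ab4 to G#5 spans 12 semitones — one semitone wider than the major seventh (11) — giving an augmented seventh.

augmented seventh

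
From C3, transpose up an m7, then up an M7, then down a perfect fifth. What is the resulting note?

D4

Up a minor seventh from C3: Bb3 (10 semitones up).
A major seventh up from Bb3 is A4.
Down a perfect fifth from A4: D4 (7 semitones down).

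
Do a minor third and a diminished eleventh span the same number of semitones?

No

A minor third spans 3 semitones; a diminished eleventh spans 16 semitones. They differ by 13.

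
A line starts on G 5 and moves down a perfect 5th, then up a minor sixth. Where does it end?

G5 down a perfect fifth → C5 (7 semitones).
Up a minor sixth from C5: Ab5 (8 semitones up).

A flat 5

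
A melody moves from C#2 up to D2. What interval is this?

C to D spans two letter names (C-D), so the interval is some kind of second.
C#2 to D2 is 1 semitone, a half step short of the major second (2), so this is minor.

minor second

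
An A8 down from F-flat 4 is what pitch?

F-double-flat 3

The letter stays F (same as the start), shifted an octave down.
An augmented octave is 13 semitones; 13 semitones down from Fb4 gives Fbb3.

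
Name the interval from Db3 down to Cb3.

major second

Descending from Db3 to Cb3 is the same interval as ascending Cb3 to Db3.
C to D spans two letter names (C-D): a second.
The major second spans 2 semitones, and Cb3 to Db3 is exactly 2 semitones — so this is a major second.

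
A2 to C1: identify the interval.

Descending from A2 to C1 is the same interval as ascending C1 to A2.
C to A spans six letter names (C-D-E-F-G-A), plus an octave, so the interval is some kind of thirteenth.
Counting semitones, C1→A2 is 21, which is the major thirteenth.
(Equivalently, a compound major sixth: a major sixth plus an octave.)

major 13th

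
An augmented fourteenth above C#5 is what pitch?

Seven letters up from C (plus an octave) reaches B.
An augmented fourteenth spans 24 semitones, so from C#5 the target pitch is B##6.

B##6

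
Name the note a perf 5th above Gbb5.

Dbb6

The fifth takes the letter from G up to D.
Moving 7 semitones up from Gbb5 (the size of a perfect fifth) reaches Dbb6.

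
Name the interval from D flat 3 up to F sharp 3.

D to F spans three letter names (D-E-F), so the interval is some kind of third.
Db3 to F#3 spans 5 semitones — one semitone wider than the major third (4) — giving an augmented third.

augmented third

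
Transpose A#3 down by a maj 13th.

Counting six letter names plus an octave down from A lands on C.
A major thirteenth is 21 semitones; 21 semitones down from A#3 gives C#2.

C#2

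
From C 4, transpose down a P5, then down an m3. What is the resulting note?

Down a perfect fifth from C4: F3 (7 semitones down).
F3 down a minor third → D3 (3 semitones).

D 3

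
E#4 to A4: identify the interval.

diminished fourth

E to A spans four letter names (E-F-G-A): a fourth.
A perfect fourth would be 5 semitones; E#4 to A4 is 4, one semitone narrower, so the interval is diminished.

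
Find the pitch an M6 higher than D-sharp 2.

Counting six letter names up from D lands on B.
A major sixth is 9 semitones; 9 semitones up from D#2 gives B#2.

B-sharp 2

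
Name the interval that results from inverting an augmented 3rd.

d6

Interval numbers invert to sum to nine: 3 + 6 = 9, so a third inverts to a sixth.
Quality inverts too: augmented becomes diminished. That makes the inversion a diminished sixth.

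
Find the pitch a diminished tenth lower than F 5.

D sharp 4

The tenth's letter: F down three letter names plus an octave → D.
A diminished tenth is 14 semitones; 14 semitones down from F5 gives D#4.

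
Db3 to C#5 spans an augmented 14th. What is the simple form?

Each octave removed subtracts seven from the number: 14 − 7 = 7.
So an augmented fourteenth is an octave plus an augmented seventh. The quality is unchanged.

A7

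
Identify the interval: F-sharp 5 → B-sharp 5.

F to B spans four letter names (F-G-A-B) — that makes it a fourth of some quality.
A perfect fourth would be 5 semitones; F#5 to B#5 is 6, one semitone wider, so the interval is augmented.

augmented 4th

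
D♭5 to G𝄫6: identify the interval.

diminished eleventh

D to G spans four letter names (D-E-F-G), plus an octave: an eleventh.
The perfect eleventh is 17 semitones; here we have 16, one semitone narrower: diminished.
(Equivalently, a compound diminished fourth: a diminished fourth plus an octave.)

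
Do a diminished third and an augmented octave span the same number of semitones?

A diminished third is 2 semitones but an augmented octave is 13 semitones — different sizes.

No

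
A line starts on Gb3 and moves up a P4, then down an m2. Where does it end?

A perfect fourth up from Gb3 is Cb4.
Cb4 down a minor second → Bb3 (1 semitone).

Bb3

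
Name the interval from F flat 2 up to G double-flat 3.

minor ninth

F to G spans two letter names (F-G), plus an octave: a ninth.
At 13 semitones, Fb2→Gbb3 falls one short of a major ninth: minor.
(Equivalently, a compound minor second: a minor second plus an octave.)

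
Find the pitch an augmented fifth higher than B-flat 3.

The fifth takes the letter from B up to F.
Moving 8 semitones up from Bb3 (the size of an augmented fifth) reaches F#4.

F-sharp 4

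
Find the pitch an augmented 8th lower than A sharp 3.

A 2

An octave keeps the letter name A, an octave down from A.
Moving 13 semitones down from A#3 (the size of an augmented octave) reaches A2.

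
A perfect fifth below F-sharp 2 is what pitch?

B 1

The fifth takes the letter from F down to B.
A perfect fifth spans 7 semitones, so from F#2 the target pitch is B1.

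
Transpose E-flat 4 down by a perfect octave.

E-flat 3

The letter stays E (same as the start), shifted an octave down.
A perfect octave is 12 semitones; 12 semitones down from Eb4 gives Eb3.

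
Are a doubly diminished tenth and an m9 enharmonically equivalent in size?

Yes

A doubly diminished tenth spans 13 semitones, and a minor ninth also spans 13 semitones — they're enharmonic.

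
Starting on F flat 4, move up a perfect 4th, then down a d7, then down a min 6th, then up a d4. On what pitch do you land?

A flat 3

A perfect fourth up from Fb4 is Bbb4.
Bbb4 down a diminished seventh → C4 (9 semitones).
A minor sixth down from C4 is E3.
A diminished fourth up from E3 is Ab3.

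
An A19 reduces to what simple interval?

Subtracting seven from the interval number removes an octave: 19 − 14 = 5.
So an augmented nineteenth is 2 octaves plus an augmented fifth. The quality is unchanged.

augmented 5th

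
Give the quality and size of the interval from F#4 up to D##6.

F to D spans six letter names (F-G-A-B-C-D), plus an octave, so the interval is some kind of thirteenth.
F#4 to D##6 spans 22 semitones — one semitone wider than the major thirteenth (21) — giving an augmented thirteenth.
(Equivalently, a compound augmented sixth: an augmented sixth plus an octave.)

augmented thirteenth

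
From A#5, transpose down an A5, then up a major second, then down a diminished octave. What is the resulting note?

An augmented fifth down from A#5 is D5.
A major second up from D5 is E5.
E5 down a diminished octave → E#4 (11 semitones).

E#4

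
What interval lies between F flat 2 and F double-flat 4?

F to F is the same letter name, plus 2 octaves, so the interval is some kind of fifteenth.
Fb2 to Fbb4 spans 23 semitones — one semitone narrower than the perfect fifteenth (24) — giving a diminished fifteenth.
(Equivalently, a compound diminished octave: a diminished octave plus an octave.)

diminished 15th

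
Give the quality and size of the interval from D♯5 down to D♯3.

perfect 15th

Descending from D#5 to D#3 is the same interval as ascending D#3 to D#5.
D to D is the same letter name, plus 2 octaves: a fifteenth.
Counting semitones, D#3→D#5 is 24, which is the perfect fifteenth.
(Equivalently, a compound perfect octave: a perfect octave plus an octave.)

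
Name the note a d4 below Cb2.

The fourth takes the letter from C down to G.
A diminished fourth is 4 semitones; 4 semitones down from Cb2 gives G1.

G1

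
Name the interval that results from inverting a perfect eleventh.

P5

First reduce the compound perfect eleventh to its simple form, a perfect fourth.
The rule of nine gives the new number: 9 − 4 = 5, so a fourth becomes a fifth.
Quality inverts too: perfect stays perfect. That makes the inversion a perfect fifth.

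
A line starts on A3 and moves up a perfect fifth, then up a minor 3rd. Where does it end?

A3 up a perfect fifth → E4 (7 semitones).
E4 up a minor third → G4 (3 semitones).

G4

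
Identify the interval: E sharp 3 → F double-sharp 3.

E to F spans two letter names (E-F), so the interval is some kind of second.
Counting semitones, E#3→F##3 is 2, which is the major second.

M2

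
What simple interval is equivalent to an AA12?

Subtracting seven from the interval number removes an octave: 12 − 7 = 5.
That makes a doubly augmented twelfth a compound doubly augmented fifth — an octave plus a doubly augmented fifth.

doubly augmented 5th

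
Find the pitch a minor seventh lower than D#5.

E#4

Counting seven letter names down from D lands on E.
A minor seventh is 10 semitones; 10 semitones down from D#5 gives E#4.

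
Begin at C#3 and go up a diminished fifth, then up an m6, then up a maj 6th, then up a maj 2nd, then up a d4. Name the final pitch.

A diminished fifth up from C#3 is G3.
G3 up a minor sixth → Eb4 (8 semitones).
Up a major sixth from Eb4: C5 (9 semitones up).
Up a major second from C5: D5 (2 semitones up).
Up a diminished fourth from D5: Gb5 (4 semitones up).

Gb5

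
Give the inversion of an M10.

minor 6th

First reduce the compound major tenth to its simple form, a major third.
Inverted interval numbers add to nine, so a third pairs with a sixth (3 + 6 = 9).
Quality inverts too: major becomes minor. That makes the inversion a minor sixth.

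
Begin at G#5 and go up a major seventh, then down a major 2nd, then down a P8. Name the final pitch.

G#5 up a major seventh → F##6 (11 semitones).
A major second down from F##6 is E#6.
A perfect octave down from E#6 is E#5.

E#5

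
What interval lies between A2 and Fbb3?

doubly diminished 6th

A to F spans six letter names (A-B-C-D-E-F) — that makes it a sixth of some quality.
A2 to Fbb3 spans 6 semitones — three semitones narrower than the major sixth (9) — giving a doubly diminished sixth.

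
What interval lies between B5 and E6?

P4

B to E spans four letter names (B-C-D-E), so the interval is some kind of fourth.
Counting semitones, B5→E6 is 5, which is the perfect fourth.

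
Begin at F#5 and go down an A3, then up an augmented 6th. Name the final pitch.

B5

F#5 down an augmented third → Db5 (5 semitones).
An augmented sixth up from Db5 is B5.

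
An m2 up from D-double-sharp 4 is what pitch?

Two letter names up from D: E.
Moving 1 semitone up from D##4 (the size of a minor second) reaches E#4.

E-sharp 4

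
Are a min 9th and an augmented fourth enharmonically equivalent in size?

No

13 semitones (minor ninth) vs 6 semitones (augmented fourth): not equal.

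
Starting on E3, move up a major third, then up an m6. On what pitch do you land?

E4

Up a major third from E3: G#3 (4 semitones up).
Up a minor sixth from G#3: E4 (8 semitones up).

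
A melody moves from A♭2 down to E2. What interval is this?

Descending from Ab2 to E2 is the same interval as ascending E2 to Ab2.
E to A spans four letter names (E-F-G-A), so the interval is some kind of fourth.
A perfect fourth would be 5 semitones; E2 to Ab2 is 4, one semitone narrower, so the interval is diminished.

d4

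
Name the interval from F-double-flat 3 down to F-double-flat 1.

perfect 15th

Descending from Fbb3 to Fbb1 is the same interval as ascending Fbb1 to Fbb3.
F to F is the same letter name, plus 2 octaves: a fifteenth.
Fbb1 to Fbb3 is 24 semitones, matching the perfect fifteenth exactly, so the quality is perfect.
(Equivalently, a compound perfect octave: a perfect octave plus an octave.)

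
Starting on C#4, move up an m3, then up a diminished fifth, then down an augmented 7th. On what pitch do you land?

Up a minor third from C#4: E4 (3 semitones up).
Up a diminished fifth from E4: Bb4 (6 semitones up).
Down an augmented seventh from Bb4: Cbb4 (12 semitones down).

Cbb4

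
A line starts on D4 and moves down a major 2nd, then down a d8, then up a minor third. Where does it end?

D4 down a major second → C4 (2 semitones).
A diminished octave down from C4 is C#3.
C#3 up a minor third → E3 (3 semitones).

E3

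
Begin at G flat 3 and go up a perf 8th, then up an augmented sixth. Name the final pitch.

Gb3 up a perfect octave → Gb4 (12 semitones).
Up an augmented sixth from Gb4: E5 (10 semitones up).

E 5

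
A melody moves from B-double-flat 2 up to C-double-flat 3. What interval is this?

B to C spans two letter names (B-C), so the interval is some kind of second.
At 1 semitone, Bbb2→Cbb3 falls one short of a major second: minor.

minor second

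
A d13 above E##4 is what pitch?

The thirteenth's letter: E up six letter names plus an octave → C.
A diminished thirteenth is 19 semitones; 19 semitones up from E##4 gives C#6.

C#6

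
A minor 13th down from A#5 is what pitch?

Six letters down from A (plus an octave) reaches C.
A minor thirteenth spans 20 semitones, so from A#5 the target pitch is C##4.

C##4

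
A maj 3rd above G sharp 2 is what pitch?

Counting three letter names up from G lands on B.
A major third is 4 semitones; 4 semitones up from G#2 gives B#2.

B sharp 2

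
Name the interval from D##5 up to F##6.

D to F spans three letter names (D-E-F), plus an octave, so the interval is some kind of tenth.
At 15 semitones, D##5→F##6 falls one short of a major tenth: minor.
(Equivalently, a compound minor third: a minor third plus an octave.)

minor tenth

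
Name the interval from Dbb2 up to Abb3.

D to A spans five letter names (D-E-F-G-A), plus an octave: a twelfth.
Dbb2 to Abb3 is 19 semitones, matching the perfect twelfth exactly, so the quality is perfect.
(Equivalently, a compound perfect fifth: a perfect fifth plus an octave.)

P12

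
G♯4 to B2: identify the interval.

Descending from G#4 to B2 is the same interval as ascending B2 to G#4.
B to G spans six letter names (B-C-D-E-F-G), plus an octave: a thirteenth.
The major thirteenth spans 21 semitones, and B2 to G#4 is exactly 21 semitones — so this is a major thirteenth.
(Equivalently, a compound major sixth: a major sixth plus an octave.)

major thirteenth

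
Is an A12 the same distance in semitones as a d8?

No

An augmented twelfth spans 20 semitones; a diminished octave spans 11 semitones. They differ by 9.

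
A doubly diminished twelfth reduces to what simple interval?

dd5

Subtracting seven from the interval number removes an octave: 12 − 7 = 5.
That makes a doubly diminished twelfth a compound doubly diminished fifth — an octave plus a doubly diminished fifth.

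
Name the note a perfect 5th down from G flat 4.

C flat 4

The fifth takes the letter from G down to C.
Moving 7 semitones down from Gb4 (the size of a perfect fifth) reaches Cb4.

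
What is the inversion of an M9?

minor seventh

First reduce the compound major ninth to its simple form, a major second.
Interval numbers invert to sum to nine: 2 + 7 = 9, so a second inverts to a seventh.
The quality also flips — major becomes minor — giving a minor seventh.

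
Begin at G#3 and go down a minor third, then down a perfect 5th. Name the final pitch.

G#3 down a minor third → E#3 (3 semitones).
Down a perfect fifth from E#3: A#2 (7 semitones down).

A#2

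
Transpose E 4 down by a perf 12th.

A 2

The twelfth's letter: E down five letter names plus an octave → A.
A perfect twelfth spans 19 semitones, so from E4 the target pitch is A2.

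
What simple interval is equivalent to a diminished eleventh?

d4

Subtracting seven from the interval number removes an octave: 11 − 7 = 4.
That makes a diminished eleventh a compound diminished fourth — an octave plus a diminished fourth.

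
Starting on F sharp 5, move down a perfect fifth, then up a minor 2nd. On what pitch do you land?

C 5

Down a perfect fifth from F#5: B4 (7 semitones down).
B4 up a minor second → C5 (1 semitone).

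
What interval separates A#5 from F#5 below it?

Descending from A#5 to F#5 is the same interval as ascending F#5 to A#5.
F to A spans three letter names (F-G-A), so the interval is some kind of third.
Counting semitones, F#5→A#5 is 4, which is the major third.

M3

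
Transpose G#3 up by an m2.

A3

The second takes the letter from G up to A.
A minor second spans 1 semitone, so from G#3 the target pitch is A3.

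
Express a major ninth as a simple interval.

major 2nd

Each octave removed subtracts seven from the number: 9 − 7 = 2.
Quality carries through unchanged, so the simple form is a major second.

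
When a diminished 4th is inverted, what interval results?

Interval numbers invert to sum to nine: 4 + 5 = 9, so a fourth inverts to a fifth.
Quality inverts too: diminished becomes augmented. That makes the inversion an augmented fifth.

augmented fifth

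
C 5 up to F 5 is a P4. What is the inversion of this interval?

perfect 5th

Inverted interval numbers add to nine, so a fourth pairs with a fifth (4 + 5 = 9).
Quality inverts too: perfect stays perfect. That makes the inversion a perfect fifth.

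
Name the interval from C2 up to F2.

perfect fourth

C to F spans four letter names (C-D-E-F): a fourth.
Counting semitones, C2→F2 is 5, which is the perfect fourth.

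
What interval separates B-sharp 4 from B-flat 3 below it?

Descending from B#4 to Bb3 is the same interval as ascending Bb3 to B#4.
B to B is the same letter name, plus an octave — that makes it an octave of some quality.
The perfect octave is 12 semitones; here we have 14, two semitones wider: doubly augmented.

doubly augmented octave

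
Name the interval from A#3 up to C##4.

A to C spans three letter names (A-B-C), so the interval is some kind of third.
The major third spans 4 semitones, and A#3 to C##4 is exactly 4 semitones — so this is a major third.

M3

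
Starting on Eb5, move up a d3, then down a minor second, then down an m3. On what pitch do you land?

Up a diminished third from Eb5: Gbb5 (2 semitones up).
Down a minor second from Gbb5: Fb5 (1 semitone down).
Fb5 down a minor third → Db5 (3 semitones).

Db5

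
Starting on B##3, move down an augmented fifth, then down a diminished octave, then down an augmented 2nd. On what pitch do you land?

D#2

B##3 down an augmented fifth → E#3 (8 semitones).
Down a diminished octave from E#3: E##2 (11 semitones down).
An augmented second down from E##2 is D#2.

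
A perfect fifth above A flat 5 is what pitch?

The fifth takes the letter from A up to E.
A perfect fifth is 7 semitones; 7 semitones up from Ab5 gives Eb6.

E flat 6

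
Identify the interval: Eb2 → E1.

diminished octave

Descending from Eb2 to E1 is the same interval as ascending E1 to Eb2.
E to E is the same letter name, plus an octave: an octave.
A perfect octave would be 12 semitones; E1 to Eb2 is 11, one semitone narrower, so the interval is diminished.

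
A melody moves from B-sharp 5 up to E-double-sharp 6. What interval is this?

B to E spans four letter names (B-C-D-E) — that makes it a fourth of some quality.
B#5 to E##6 spans 6 semitones — one semitone wider than the perfect fourth (5) — giving an augmented fourth.

augmented 4th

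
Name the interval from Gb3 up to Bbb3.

minor third

G to B spans three letter names (G-A-B) — that makes it a third of some quality.
A major third would be 4 semitones, but Gb3 to Bbb3 is 3 — one semitone narrower, making it a minor third.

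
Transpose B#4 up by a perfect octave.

B#5

The letter stays B (same as the start), shifted an octave up.
Moving 12 semitones up from B#4 (the size of a perfect octave) reaches B#5.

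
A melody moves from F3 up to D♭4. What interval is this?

F to D spans six letter names (F-G-A-B-C-D), so the interval is some kind of sixth.
A major sixth would be 9 semitones, but F3 to Db4 is 8 — one semitone narrower, making it a minor sixth.

minor sixth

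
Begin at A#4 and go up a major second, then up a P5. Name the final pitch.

A#4 up a major second → B#4 (2 semitones).
B#4 up a perfect fifth → F##5 (7 semitones).

F##5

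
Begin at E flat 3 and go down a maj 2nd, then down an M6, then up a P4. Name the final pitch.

B double-flat 2

Down a major second from Eb3: Db3 (2 semitones down).
Down a major sixth from Db3: Fb2 (9 semitones down).
Up a perfect fourth from Fb2: Bbb2 (5 semitones up).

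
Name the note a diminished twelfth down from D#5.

G##3

Five letters down from D (plus an octave) reaches G.
Moving 18 semitones down from D#5 (the size of a diminished twelfth) reaches G##3.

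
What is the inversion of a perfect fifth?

perfect fourth

The rule of nine gives the new number: 9 − 5 = 4, so a fifth becomes a fourth.
And perfect stays perfect under inversion, so we get a perfect fourth.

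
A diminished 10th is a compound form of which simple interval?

Each octave removed subtracts seven from the number: 10 − 7 = 3.
So a diminished tenth is an octave plus a diminished third. The quality is unchanged.

diminished third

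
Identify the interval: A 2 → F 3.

m6

A to F spans six letter names (A-B-C-D-E-F), so the interval is some kind of sixth.
A2 to F3 is 8 semitones, a half step short of the major sixth (9), so this is minor.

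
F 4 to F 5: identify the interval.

P8

F to F is the same letter name, plus an octave, so the interval is some kind of octave.
The perfect octave spans 12 semitones, and F4 to F5 is exactly 12 semitones — so this is a perfect octave.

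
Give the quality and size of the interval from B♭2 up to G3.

major sixth

B to G spans six letter names (B-C-D-E-F-G) — that makes it a sixth of some quality.
Counting semitones, Bb2→G3 is 9, which is the major sixth.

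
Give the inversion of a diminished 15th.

augmented unison

First reduce the compound diminished fifteenth to its simple form, a diminished octave.
Interval numbers invert to sum to nine: 8 + 1 = 9, so an octave inverts to a unison.
And diminished becomes augmented under inversion, so we get an augmented unison.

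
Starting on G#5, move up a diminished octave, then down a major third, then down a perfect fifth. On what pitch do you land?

Ab5

G#5 up a diminished octave → G6 (11 semitones).
A major third down from G6 is Eb6.
Eb6 down a perfect fifth → Ab5 (7 semitones).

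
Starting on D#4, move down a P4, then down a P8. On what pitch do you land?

Down a perfect fourth from D#4: A#3 (5 semitones down).
A#3 down a perfect octave → A#2 (12 semitones).

A#2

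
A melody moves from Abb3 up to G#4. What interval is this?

A to G spans seven letter names (A-B-C-D-E-F-G) — that makes it a seventh of some quality.
A major seventh would be 11 semitones; Abb3 to G#4 is 13, two semitones wider, so the interval is doubly augmented.

doubly augmented seventh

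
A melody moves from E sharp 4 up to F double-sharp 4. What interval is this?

major second

E to F spans two letter names (E-F): a second.
Counting semitones, E#4→F##4 is 2, which is the major second.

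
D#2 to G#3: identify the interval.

D to G spans four letter names (D-E-F-G), plus an octave, so the interval is some kind of eleventh.
The perfect eleventh spans 17 semitones, and D#2 to G#3 is exactly 17 semitones — so this is a perfect eleventh.
(Equivalently, a compound perfect fourth: a perfect fourth plus an octave.)

perfect eleventh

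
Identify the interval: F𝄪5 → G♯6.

F to G spans two letter names (F-G), plus an octave: a ninth.
F##5 to G#6 is 13 semitones, a half step short of the major ninth (14), so this is minor.
(Equivalently, a compound minor second: a minor second plus an octave.)

m9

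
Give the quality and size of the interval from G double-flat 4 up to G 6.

G to G is the same letter name, plus 2 octaves, so the interval is some kind of fifteenth.
The perfect fifteenth is 24 semitones; here we have 26, two semitones wider: doubly augmented.
(Equivalently, a compound doubly augmented octave: a doubly augmented octave plus an octave.)

doubly augmented fifteenth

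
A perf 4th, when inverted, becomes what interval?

The rule of nine gives the new number: 9 − 4 = 5, so a fourth becomes a fifth.
Quality inverts too: perfect stays perfect. That makes the inversion a perfect fifth.

perfect 5th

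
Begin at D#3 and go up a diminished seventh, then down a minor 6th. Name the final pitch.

E3

Up a diminished seventh from D#3: C4 (9 semitones up).
C4 down a minor sixth → E3 (8 semitones).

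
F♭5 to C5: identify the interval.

diminished 4th

Descending from Fb5 to C5 is the same interval as ascending C5 to Fb5.
C to F spans four letter names (C-D-E-F) — that makes it a fourth of some quality.
A perfect fourth would be 5 semitones; C5 to Fb5 is 4, one semitone narrower, so the interval is diminished.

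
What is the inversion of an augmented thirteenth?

First reduce the compound augmented thirteenth to its simple form, an augmented sixth.
Inverted interval numbers add to nine, so a sixth pairs with a third (6 + 3 = 9).
Quality inverts too: augmented becomes diminished. That makes the inversion a diminished third.

diminished 3rd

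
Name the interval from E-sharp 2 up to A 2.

E to A spans four letter names (E-F-G-A): a fourth.
The perfect fourth is 5 semitones; here we have 4, one semitone narrower: diminished.

diminished 4th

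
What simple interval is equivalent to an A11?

Each octave removed subtracts seven from the number: 11 − 7 = 4.
That makes an augmented eleventh a compound augmented fourth — an octave plus an augmented fourth.

A4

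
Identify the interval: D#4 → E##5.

augmented ninth

D to E spans two letter names (D-E), plus an octave — that makes it a ninth of some quality.
A major ninth would be 14 semitones; D#4 to E##5 is 15, one semitone wider, so the interval is augmented.
(Equivalently, a compound augmented second: an augmented second plus an octave.)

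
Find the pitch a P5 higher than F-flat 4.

C-flat 5

Counting five letter names up from F lands on C.
A perfect fifth spans 7 semitones, so from Fb4 the target pitch is Cb5.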